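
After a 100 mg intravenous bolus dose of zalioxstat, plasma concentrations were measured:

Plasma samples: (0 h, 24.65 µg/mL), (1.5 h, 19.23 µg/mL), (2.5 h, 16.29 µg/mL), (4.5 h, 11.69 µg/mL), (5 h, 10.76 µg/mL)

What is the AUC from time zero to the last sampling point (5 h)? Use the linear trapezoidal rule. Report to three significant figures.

Trapezoidal AUC_0→5:
  [0→1.5]: (24.65+19.23)/2 × 1.5 = 32.91
  [1.5→2.5]: (19.23+16.29)/2 × 1 = 17.76
  [2.5→4.5]: (16.29+11.69)/2 × 2 = 27.98
  [4.5→5]: (11.69+10.76)/2 × 0.5 = 5.6125
  Sum = 84.2625 µg/mL·h

AUC = 84.3 µg/mL·h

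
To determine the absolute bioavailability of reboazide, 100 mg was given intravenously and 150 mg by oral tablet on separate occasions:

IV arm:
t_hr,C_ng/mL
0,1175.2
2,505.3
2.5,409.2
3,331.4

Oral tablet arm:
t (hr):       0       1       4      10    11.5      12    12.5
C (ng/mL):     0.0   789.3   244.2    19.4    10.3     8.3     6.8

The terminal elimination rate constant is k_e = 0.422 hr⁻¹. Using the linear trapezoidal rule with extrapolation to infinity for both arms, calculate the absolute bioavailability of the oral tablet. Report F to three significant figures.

F = 0.644

Trapezoidal AUC_0→3 (IV):
  [0→2]: (1175.2+505.3)/2 × 2 = 1680.5
  [2→2.5]: (505.3+409.2)/2 × 0.5 = 228.625
  [2.5→3]: (409.2+331.4)/2 × 0.5 = 185.15
  Sum = 2094.275 ng/mL·hr
IV tail: 331.4/0.422 = 785.308; AUC_iv,0→∞ = 2094.275 + 785.308 = 2879.583 ng/mL·hr
Trapezoidal AUC_0→12.5 (oral tablet):
  [0→1]: (0.0+789.3)/2 × 1 = 394.65
  [1→4]: (789.3+244.2)/2 × 3 = 1550.25
  [4→10]: (244.2+19.4)/2 × 6 = 790.8
  [10→11.5]: (19.4+10.3)/2 × 1.5 = 22.275
  [11.5→12]: (10.3+8.3)/2 × 0.5 = 4.65
  [12→12.5]: (8.3+6.8)/2 × 0.5 = 3.775
  Sum = 2766.4 ng/mL·hr
oral tablet tail: 6.8/0.422 = 16.114; AUC_ev,0→∞ = 2766.4 + 16.114 = 2782.514 ng/mL·hr
F = (AUC_ev/D_ev)/(AUC_iv/D_iv) = (2782.514/150)/(2879.583/100) = 18.5501/28.79583 = 0.6442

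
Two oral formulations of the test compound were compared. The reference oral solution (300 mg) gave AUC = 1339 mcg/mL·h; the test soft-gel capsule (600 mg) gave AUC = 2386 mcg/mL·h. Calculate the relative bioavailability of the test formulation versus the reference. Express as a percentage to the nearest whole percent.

F_rel = 89%

F_rel = (AUC_test/D_test) / (AUC_ref/D_ref)
      = (2386/600) / (1339/300)
      = 3.97667 / 4.46333 = 0.8910 = 89.10%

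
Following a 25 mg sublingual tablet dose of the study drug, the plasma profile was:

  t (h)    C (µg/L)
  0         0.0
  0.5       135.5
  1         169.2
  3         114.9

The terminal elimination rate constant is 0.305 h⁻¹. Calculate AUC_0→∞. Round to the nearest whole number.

AUC = 771 µg/L·h

Trapezoidal AUC_0→3:
  [0→0.5]: (0.0+135.5)/2 × 0.5 = 33.875
  [0.5→1]: (135.5+169.2)/2 × 0.5 = 76.175
  [1→3]: (169.2+114.9)/2 × 2 = 284.1
  Sum = 394.15 µg/L·h
Extrapolated tail: C_last / k_e = 114.9 / 0.305 = 376.721
AUC_0→∞ = 394.15 + 376.721 = 770.871 µg/L·h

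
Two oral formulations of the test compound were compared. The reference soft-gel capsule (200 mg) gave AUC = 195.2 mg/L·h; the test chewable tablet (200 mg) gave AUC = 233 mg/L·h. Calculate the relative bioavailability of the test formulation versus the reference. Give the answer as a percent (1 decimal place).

F_rel = 119.4%

F_rel = (AUC_test/D_test) / (AUC_ref/D_ref)
      = (233/200) / (195.2/200)
      = 1.165 / 0.976 = 1.1936 = 119.36%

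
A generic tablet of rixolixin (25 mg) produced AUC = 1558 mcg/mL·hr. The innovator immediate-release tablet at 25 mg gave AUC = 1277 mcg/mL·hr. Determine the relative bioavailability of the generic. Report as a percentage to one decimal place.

F_rel = 122.0%

F_rel = (AUC_test/D_test) / (AUC_ref/D_ref)
      = (1558/25) / (1277/25)
      = 62.32 / 51.08 = 1.2200 = 122.00%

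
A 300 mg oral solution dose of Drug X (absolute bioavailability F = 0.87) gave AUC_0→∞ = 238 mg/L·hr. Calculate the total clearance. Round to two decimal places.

CL = F × Dose / AUC_0→∞
   = 0.87 × 300 / 238 = 1.09664 L/hr

CL = 1.10 L/hr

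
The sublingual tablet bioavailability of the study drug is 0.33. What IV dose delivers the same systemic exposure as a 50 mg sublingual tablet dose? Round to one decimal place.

Systemic exposure from an extravascular dose = F × D_ev, so the equivalent IV dose is F × D_ev.
D_iv = F × D_ev = 0.33 × 50 = 16.5 mg

D_iv = 16.5 mg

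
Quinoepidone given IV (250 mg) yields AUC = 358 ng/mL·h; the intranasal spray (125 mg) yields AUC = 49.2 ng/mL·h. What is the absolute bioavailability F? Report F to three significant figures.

F = 0.275

F = (AUC_ev / D_ev) / (AUC_iv / D_iv)
  = (49.2/125) / (358/250)
  = 0.3936 / 1.432 = 0.2749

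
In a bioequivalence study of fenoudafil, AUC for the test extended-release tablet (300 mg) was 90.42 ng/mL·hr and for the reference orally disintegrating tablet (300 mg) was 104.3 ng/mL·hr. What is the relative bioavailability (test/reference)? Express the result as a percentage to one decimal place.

F_rel = (AUC_test/D_test) / (AUC_ref/D_ref)
      = (90.42/300) / (104.3/300)
      = 0.3014 / 0.347667 = 0.8669 = 86.69%

F_rel = 86.7%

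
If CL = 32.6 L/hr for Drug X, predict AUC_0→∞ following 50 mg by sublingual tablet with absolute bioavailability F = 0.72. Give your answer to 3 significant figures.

AUC_0→∞ = F × Dose / CL
        = 0.72 × 50 / 32.6 = 1.10429 mg/L·hr

AUC = 1.10 mg/L·hr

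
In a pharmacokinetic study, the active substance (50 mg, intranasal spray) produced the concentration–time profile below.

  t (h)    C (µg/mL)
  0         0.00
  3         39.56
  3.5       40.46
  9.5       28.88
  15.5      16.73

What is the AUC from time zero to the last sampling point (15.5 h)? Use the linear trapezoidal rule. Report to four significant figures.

Trapezoidal AUC_0→15.5:
  [0→3]: (0.00+39.56)/2 × 3 = 59.34
  [3→3.5]: (39.56+40.46)/2 × 0.5 = 20.005
  [3.5→9.5]: (40.46+28.88)/2 × 6 = 208.02
  [9.5→15.5]: (28.88+16.73)/2 × 6 = 136.83
  Sum = 424.195 µg/mL·h

AUC = 424.2 µg/mL·h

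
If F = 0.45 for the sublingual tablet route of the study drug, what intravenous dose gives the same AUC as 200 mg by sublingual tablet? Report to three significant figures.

Systemic exposure from an extravascular dose = F × D_ev, so the equivalent IV dose is F × D_ev.
D_iv = F × D_ev = 0.45 × 200 = 90 mg

D_iv = 90.0 mg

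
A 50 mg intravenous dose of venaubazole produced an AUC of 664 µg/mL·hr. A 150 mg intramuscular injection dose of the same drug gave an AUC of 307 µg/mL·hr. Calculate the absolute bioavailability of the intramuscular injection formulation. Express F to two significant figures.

F = 0.15

F = (AUC_ev / D_ev) / (AUC_iv / D_iv)
  = (307/150) / (664/50)
  = 2.04667 / 13.28 = 0.1541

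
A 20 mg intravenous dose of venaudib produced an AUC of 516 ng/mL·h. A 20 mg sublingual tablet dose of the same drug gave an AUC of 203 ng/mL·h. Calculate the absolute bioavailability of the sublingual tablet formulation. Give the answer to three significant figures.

F = (AUC_ev / D_ev) / (AUC_iv / D_iv)
  = (203/20) / (516/20)
  = 10.15 / 25.8 = 0.3934

F = 0.393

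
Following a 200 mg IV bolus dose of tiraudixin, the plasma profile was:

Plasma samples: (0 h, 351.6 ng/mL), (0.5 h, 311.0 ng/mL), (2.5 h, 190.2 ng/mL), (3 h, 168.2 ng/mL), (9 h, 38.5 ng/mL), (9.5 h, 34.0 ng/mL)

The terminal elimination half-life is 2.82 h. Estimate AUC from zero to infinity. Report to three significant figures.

Trapezoidal AUC_0→9.5:
  [0→0.5]: (351.6+311.0)/2 × 0.5 = 165.65
  [0.5→2.5]: (311.0+190.2)/2 × 2 = 501.2
  [2.5→3]: (190.2+168.2)/2 × 0.5 = 89.6
  [3→9]: (168.2+38.5)/2 × 6 = 620.1
  [9→9.5]: (38.5+34.0)/2 × 0.5 = 18.125
  Sum = 1394.675 ng/mL·h
k_e = ln2 / t½ = 0.693147 / 2.82 = 0.2458 h^-1
Extrapolated tail: C_last / k_e = 34.0 / 0.2458 = 138.324
AUC_0→∞ = 1394.675 + 138.324 = 1532.999 ng/mL·h

AUC = 1530 ng/mL·h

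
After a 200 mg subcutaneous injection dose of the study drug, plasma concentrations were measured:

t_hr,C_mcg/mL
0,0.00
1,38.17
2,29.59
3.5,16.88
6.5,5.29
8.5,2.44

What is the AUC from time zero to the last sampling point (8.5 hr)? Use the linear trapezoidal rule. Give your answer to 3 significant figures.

AUC = 129 mcg/mL·hr

Trapezoidal AUC_0→8.5:
  [0→1]: (0.00+38.17)/2 × 1 = 19.085
  [1→2]: (38.17+29.59)/2 × 1 = 33.88
  [2→3.5]: (29.59+16.88)/2 × 1.5 = 34.8525
  [3.5→6.5]: (16.88+5.29)/2 × 3 = 33.255
  [6.5→8.5]: (5.29+2.44)/2 × 2 = 7.73
  Sum = 128.8025 mcg/mL·hr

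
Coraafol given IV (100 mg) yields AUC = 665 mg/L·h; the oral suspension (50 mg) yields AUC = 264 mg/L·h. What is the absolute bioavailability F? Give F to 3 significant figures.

F = (AUC_ev / D_ev) / (AUC_iv / D_iv)
  = (264/50) / (665/100)
  = 5.28 / 6.65 = 0.7940

F = 0.794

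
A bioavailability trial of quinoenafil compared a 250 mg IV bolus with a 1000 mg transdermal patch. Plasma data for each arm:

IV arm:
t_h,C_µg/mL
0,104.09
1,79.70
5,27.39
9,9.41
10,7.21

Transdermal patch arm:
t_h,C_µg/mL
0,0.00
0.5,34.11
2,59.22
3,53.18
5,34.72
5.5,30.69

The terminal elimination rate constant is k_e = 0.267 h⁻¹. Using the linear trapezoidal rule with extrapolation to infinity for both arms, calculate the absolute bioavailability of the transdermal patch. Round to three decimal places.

F = 0.213

Trapezoidal AUC_0→10 (IV):
  [0→1]: (104.09+79.70)/2 × 1 = 91.895
  [1→5]: (79.70+27.39)/2 × 4 = 214.18
  [5→9]: (27.39+9.41)/2 × 4 = 73.6
  [9→10]: (9.41+7.21)/2 × 1 = 8.31
  Sum = 387.985 µg/mL·h
IV tail: 7.21/0.267 = 27.004; AUC_iv,0→∞ = 387.985 + 27.004 = 414.989 µg/mL·h
Trapezoidal AUC_0→5.5 (transdermal patch):
  [0→0.5]: (0.00+34.11)/2 × 0.5 = 8.5275
  [0.5→2]: (34.11+59.22)/2 × 1.5 = 69.9975
  [2→3]: (59.22+53.18)/2 × 1 = 56.2
  [3→5]: (53.18+34.72)/2 × 2 = 87.9
  [5→5.5]: (34.72+30.69)/2 × 0.5 = 16.3525
  Sum = 238.9775 µg/mL·h
transdermal patch tail: 30.69/0.267 = 114.944; AUC_ev,0→∞ = 238.9775 + 114.944 = 353.9215 µg/mL·h
F = (AUC_ev/D_ev)/(AUC_iv/D_iv) = (353.9215/1000)/(414.989/250) = 0.3539215/1.659956 = 0.2132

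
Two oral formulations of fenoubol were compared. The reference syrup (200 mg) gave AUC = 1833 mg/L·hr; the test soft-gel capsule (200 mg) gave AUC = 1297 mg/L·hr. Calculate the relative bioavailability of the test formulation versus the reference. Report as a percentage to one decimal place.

F_rel = (AUC_test/D_test) / (AUC_ref/D_ref)
      = (1297/200) / (1833/200)
      = 6.485 / 9.165 = 0.7076 = 70.76%

F_rel = 70.8%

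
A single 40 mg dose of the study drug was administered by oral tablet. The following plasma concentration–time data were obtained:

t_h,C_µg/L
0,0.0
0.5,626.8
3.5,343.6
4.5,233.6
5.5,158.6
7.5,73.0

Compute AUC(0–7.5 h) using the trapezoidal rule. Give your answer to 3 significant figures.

AUC = 2330 µg/L·h

Trapezoidal AUC_0→7.5:
  [0→0.5]: (0.0+626.8)/2 × 0.5 = 156.7
  [0.5→3.5]: (626.8+343.6)/2 × 3 = 1455.6
  [3.5→4.5]: (343.6+233.6)/2 × 1 = 288.6
  [4.5→5.5]: (233.6+158.6)/2 × 1 = 196.1
  [5.5→7.5]: (158.6+73.0)/2 × 2 = 231.6
  Sum = 2328.6 µg/L·h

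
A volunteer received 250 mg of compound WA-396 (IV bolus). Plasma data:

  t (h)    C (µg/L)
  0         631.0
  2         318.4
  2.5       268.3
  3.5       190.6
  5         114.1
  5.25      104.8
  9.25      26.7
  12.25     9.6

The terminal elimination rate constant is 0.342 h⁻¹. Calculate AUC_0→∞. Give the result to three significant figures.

AUC = 1930 µg/L·h

Trapezoidal AUC_0→12.25:
  [0→2]: (631.0+318.4)/2 × 2 = 949.4
  [2→2.5]: (318.4+268.3)/2 × 0.5 = 146.675
  [2.5→3.5]: (268.3+190.6)/2 × 1 = 229.45
  [3.5→5]: (190.6+114.1)/2 × 1.5 = 228.525
  [5→5.25]: (114.1+104.8)/2 × 0.25 = 27.3625
  [5.25→9.25]: (104.8+26.7)/2 × 4 = 263.0
  [9.25→12.25]: (26.7+9.6)/2 × 3 = 54.45
  Sum = 1898.8625 µg/L·h
Extrapolated tail: C_last / k_e = 9.6 / 0.342 = 28.070
AUC_0→∞ = 1898.8625 + 28.070 = 1926.9325 µg/L·h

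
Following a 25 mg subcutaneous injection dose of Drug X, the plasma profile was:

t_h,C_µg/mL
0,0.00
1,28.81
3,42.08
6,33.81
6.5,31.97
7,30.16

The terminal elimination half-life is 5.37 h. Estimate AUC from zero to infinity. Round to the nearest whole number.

AUC = 465 µg/mL·h

Trapezoidal AUC_0→7:
  [0→1]: (0.00+28.81)/2 × 1 = 14.405
  [1→3]: (28.81+42.08)/2 × 2 = 70.89
  [3→6]: (42.08+33.81)/2 × 3 = 113.835
  [6→6.5]: (33.81+31.97)/2 × 0.5 = 16.445
  [6.5→7]: (31.97+30.16)/2 × 0.5 = 15.5325
  Sum = 231.1075 µg/mL·h
k_e = ln2 / t½ = 0.693147 / 5.37 = 0.1291 h^-1
Extrapolated tail: C_last / k_e = 30.16 / 0.1291 = 233.617
AUC_0→∞ = 231.1075 + 233.617 = 464.7245 µg/mL·h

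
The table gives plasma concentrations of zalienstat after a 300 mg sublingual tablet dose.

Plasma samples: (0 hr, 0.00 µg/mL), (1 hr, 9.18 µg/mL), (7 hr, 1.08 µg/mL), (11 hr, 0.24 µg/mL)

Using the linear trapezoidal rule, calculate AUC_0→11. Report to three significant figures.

Trapezoidal AUC_0→11:
  [0→1]: (0.00+9.18)/2 × 1 = 4.59
  [1→7]: (9.18+1.08)/2 × 6 = 30.78
  [7→11]: (1.08+0.24)/2 × 4 = 2.64
  Sum = 38.01 µg/mL·hr

AUC = 38.0 µg/mL·hr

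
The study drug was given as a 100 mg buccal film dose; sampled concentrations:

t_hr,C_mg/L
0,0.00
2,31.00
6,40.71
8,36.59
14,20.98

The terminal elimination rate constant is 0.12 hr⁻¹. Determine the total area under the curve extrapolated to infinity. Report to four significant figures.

AUC = 599.3 mg/L·hr

Trapezoidal AUC_0→14:
  [0→2]: (0.00+31.00)/2 × 2 = 31.0
  [2→6]: (31.00+40.71)/2 × 4 = 143.42
  [6→8]: (40.71+36.59)/2 × 2 = 77.3
  [8→14]: (36.59+20.98)/2 × 6 = 172.71
  Sum = 424.43 mg/L·hr
Extrapolated tail: C_last / k_e = 20.98 / 0.12 = 174.833
AUC_0→∞ = 424.43 + 174.833 = 599.263 mg/L·hr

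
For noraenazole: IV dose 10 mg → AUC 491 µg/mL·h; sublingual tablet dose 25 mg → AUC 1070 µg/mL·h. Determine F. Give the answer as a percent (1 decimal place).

F = 87.2%

F = (AUC_ev / D_ev) / (AUC_iv / D_iv)
  = (1070/25) / (491/10)
  = 42.8 / 49.1 = 0.8717
  = 87.17%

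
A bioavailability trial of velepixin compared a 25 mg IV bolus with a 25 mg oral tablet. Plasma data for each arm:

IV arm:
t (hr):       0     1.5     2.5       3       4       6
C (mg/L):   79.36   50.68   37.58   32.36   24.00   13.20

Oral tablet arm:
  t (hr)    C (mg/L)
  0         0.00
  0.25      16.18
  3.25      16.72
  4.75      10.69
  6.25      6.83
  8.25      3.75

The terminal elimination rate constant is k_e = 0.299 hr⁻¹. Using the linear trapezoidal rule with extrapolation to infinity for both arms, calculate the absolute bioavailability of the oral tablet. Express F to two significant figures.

F = 0.40

Trapezoidal AUC_0→6 (IV):
  [0→1.5]: (79.36+50.68)/2 × 1.5 = 97.53
  [1.5→2.5]: (50.68+37.58)/2 × 1 = 44.13
  [2.5→3]: (37.58+32.36)/2 × 0.5 = 17.485
  [3→4]: (32.36+24.00)/2 × 1 = 28.18
  [4→6]: (24.00+13.20)/2 × 2 = 37.2
  Sum = 224.525 mg/L·hr
IV tail: 13.20/0.299 = 44.147; AUC_iv,0→∞ = 224.525 + 44.147 = 268.672 mg/L·hr
Trapezoidal AUC_0→8.25 (oral tablet):
  [0→0.25]: (0.00+16.18)/2 × 0.25 = 2.0225
  [0.25→3.25]: (16.18+16.72)/2 × 3 = 49.35
  [3.25→4.75]: (16.72+10.69)/2 × 1.5 = 20.5575
  [4.75→6.25]: (10.69+6.83)/2 × 1.5 = 13.14
  [6.25→8.25]: (6.83+3.75)/2 × 2 = 10.58
  Sum = 95.65 mg/L·hr
oral tablet tail: 3.75/0.299 = 12.542; AUC_ev,0→∞ = 95.65 + 12.542 = 108.192 mg/L·hr
F = (AUC_ev/D_ev)/(AUC_iv/D_iv) = (108.192/25)/(268.672/25) = 4.32768/10.74688 = 0.4027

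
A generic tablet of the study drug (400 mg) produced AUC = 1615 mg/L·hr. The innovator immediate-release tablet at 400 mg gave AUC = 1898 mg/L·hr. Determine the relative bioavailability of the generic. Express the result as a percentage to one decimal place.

F_rel = (AUC_test/D_test) / (AUC_ref/D_ref)
      = (1615/400) / (1898/400)
      = 4.0375 / 4.745 = 0.8509 = 85.09%

F_rel = 85.1%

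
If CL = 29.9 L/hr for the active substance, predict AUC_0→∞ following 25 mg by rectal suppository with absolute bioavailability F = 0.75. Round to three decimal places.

AUC = 0.627 mg/L·hr

AUC_0→∞ = F × Dose / CL
        = 0.75 × 25 / 29.9 = 0.62709 mg/L·hr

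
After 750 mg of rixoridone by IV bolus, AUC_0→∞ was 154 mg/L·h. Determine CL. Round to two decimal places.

CL = 4.87 L/h

CL = Dose_iv / AUC_0→∞
   = 750 / 154 = 4.87013 L/h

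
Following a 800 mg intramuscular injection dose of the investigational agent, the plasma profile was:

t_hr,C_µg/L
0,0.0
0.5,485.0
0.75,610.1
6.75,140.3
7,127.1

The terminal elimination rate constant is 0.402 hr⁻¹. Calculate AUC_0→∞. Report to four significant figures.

AUC = 2859 µg/L·hr

Trapezoidal AUC_0→7:
  [0→0.5]: (0.0+485.0)/2 × 0.5 = 121.25
  [0.5→0.75]: (485.0+610.1)/2 × 0.25 = 136.8875
  [0.75→6.75]: (610.1+140.3)/2 × 6 = 2251.2
  [6.75→7]: (140.3+127.1)/2 × 0.25 = 33.425
  Sum = 2542.7625 µg/L·hr
Extrapolated tail: C_last / k_e = 127.1 / 0.402 = 316.169
AUC_0→∞ = 2542.7625 + 316.169 = 2858.9315 µg/L·hr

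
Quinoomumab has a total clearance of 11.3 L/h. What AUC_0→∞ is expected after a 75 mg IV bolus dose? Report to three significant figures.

AUC_0→∞ = Dose_iv / CL
        = 75 / 11.3 = 6.63717 mg/L·h

AUC = 6.64 mg/L·h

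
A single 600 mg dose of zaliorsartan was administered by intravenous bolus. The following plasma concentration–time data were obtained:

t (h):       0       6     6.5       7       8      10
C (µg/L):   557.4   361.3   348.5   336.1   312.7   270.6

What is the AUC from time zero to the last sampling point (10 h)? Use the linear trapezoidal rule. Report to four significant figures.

Trapezoidal AUC_0→10:
  [0→6]: (557.4+361.3)/2 × 6 = 2756.1
  [6→6.5]: (361.3+348.5)/2 × 0.5 = 177.45
  [6.5→7]: (348.5+336.1)/2 × 0.5 = 171.15
  [7→8]: (336.1+312.7)/2 × 1 = 324.4
  [8→10]: (312.7+270.6)/2 × 2 = 583.3
  Sum = 4012.4 µg/L·h

AUC = 4012 µg/L·h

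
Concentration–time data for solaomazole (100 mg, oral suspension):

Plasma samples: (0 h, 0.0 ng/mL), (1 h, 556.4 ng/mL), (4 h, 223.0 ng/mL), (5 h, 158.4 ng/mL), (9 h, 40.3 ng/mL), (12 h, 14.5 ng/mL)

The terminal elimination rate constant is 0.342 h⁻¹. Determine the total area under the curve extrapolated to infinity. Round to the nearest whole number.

AUC = 2160 ng/mL·h

Trapezoidal AUC_0→12:
  [0→1]: (0.0+556.4)/2 × 1 = 278.2
  [1→4]: (556.4+223.0)/2 × 3 = 1169.1
  [4→5]: (223.0+158.4)/2 × 1 = 190.7
  [5→9]: (158.4+40.3)/2 × 4 = 397.4
  [9→12]: (40.3+14.5)/2 × 3 = 82.2
  Sum = 2117.6 ng/mL·h
Extrapolated tail: C_last / k_e = 14.5 / 0.342 = 42.398
AUC_0→∞ = 2117.6 + 42.398 = 2159.998 ng/mL·h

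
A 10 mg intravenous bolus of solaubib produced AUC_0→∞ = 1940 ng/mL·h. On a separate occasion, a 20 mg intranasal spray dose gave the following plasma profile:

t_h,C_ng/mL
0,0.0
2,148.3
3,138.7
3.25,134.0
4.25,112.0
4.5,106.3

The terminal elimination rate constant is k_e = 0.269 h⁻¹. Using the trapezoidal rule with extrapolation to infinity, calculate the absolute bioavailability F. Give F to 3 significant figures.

Trapezoidal AUC_0→4.5 (intranasal spray):
  [0→2]: (0.0+148.3)/2 × 2 = 148.3
  [2→3]: (148.3+138.7)/2 × 1 = 143.5
  [3→3.25]: (138.7+134.0)/2 × 0.25 = 34.0875
  [3.25→4.25]: (134.0+112.0)/2 × 1 = 123.0
  [4.25→4.5]: (112.0+106.3)/2 × 0.25 = 27.2875
  Sum = 476.175 ng/mL·h
Tail: C_last/k_e = 106.3/0.269 = 395.167
AUC_0→∞ (intranasal spray) = 476.175 + 395.167 = 871.342 ng/mL·h
F = (AUC_ev/D_ev)/(AUC_iv/D_iv) = (871.342/20)/(1940/10) = 43.5671/194 = 0.2246

F = 0.225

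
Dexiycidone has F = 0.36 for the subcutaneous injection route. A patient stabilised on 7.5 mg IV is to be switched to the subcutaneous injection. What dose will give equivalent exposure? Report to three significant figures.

D_subcutaneous = 20.8 mg

For equal systemic exposure: F × D_ev = D_iv
D_ev = D_iv / F = 7.5 / 0.36 = 20.8333 mg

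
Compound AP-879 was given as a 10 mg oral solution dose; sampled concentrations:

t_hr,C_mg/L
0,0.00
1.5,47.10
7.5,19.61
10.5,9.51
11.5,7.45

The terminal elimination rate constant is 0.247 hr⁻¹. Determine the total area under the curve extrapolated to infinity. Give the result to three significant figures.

AUC = 318 mg/L·hr

Trapezoidal AUC_0→11.5:
  [0→1.5]: (0.00+47.10)/2 × 1.5 = 35.325
  [1.5→7.5]: (47.10+19.61)/2 × 6 = 200.13
  [7.5→10.5]: (19.61+9.51)/2 × 3 = 43.68
  [10.5→11.5]: (9.51+7.45)/2 × 1 = 8.48
  Sum = 287.615 mg/L·hr
Extrapolated tail: C_last / k_e = 7.45 / 0.247 = 30.162
AUC_0→∞ = 287.615 + 30.162 = 317.777 mg/L·hr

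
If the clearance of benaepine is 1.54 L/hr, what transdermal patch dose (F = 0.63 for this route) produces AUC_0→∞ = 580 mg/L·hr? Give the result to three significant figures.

Dose = 1420 mg

Dose = CL × AUC_0→∞ / F
     = 1.54 × 580 / 0.63 = 1417.78 mg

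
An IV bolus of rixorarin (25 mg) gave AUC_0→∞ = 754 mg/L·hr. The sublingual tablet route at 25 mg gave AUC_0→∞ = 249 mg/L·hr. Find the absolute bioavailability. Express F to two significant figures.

F = (AUC_ev / D_ev) / (AUC_iv / D_iv)
  = (249/25) / (754/25)
  = 9.96 / 30.16 = 0.3302

F = 0.33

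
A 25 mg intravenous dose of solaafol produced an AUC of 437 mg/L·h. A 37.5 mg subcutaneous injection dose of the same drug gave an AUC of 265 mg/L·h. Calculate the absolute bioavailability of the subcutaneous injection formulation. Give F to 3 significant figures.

F = 0.404

F = (AUC_ev / D_ev) / (AUC_iv / D_iv)
  = (265/37.5) / (437/25)
  = 7.06667 / 17.48 = 0.4043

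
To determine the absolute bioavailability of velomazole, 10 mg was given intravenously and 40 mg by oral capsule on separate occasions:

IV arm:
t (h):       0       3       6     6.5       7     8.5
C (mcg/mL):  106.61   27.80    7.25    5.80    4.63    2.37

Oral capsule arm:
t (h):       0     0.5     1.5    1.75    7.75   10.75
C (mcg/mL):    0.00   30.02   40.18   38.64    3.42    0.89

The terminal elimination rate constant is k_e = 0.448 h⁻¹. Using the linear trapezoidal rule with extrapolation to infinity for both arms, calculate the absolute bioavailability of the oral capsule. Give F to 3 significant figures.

F = 0.173

Trapezoidal AUC_0→8.5 (IV):
  [0→3]: (106.61+27.80)/2 × 3 = 201.615
  [3→6]: (27.80+7.25)/2 × 3 = 52.575
  [6→6.5]: (7.25+5.80)/2 × 0.5 = 3.2625
  [6.5→7]: (5.80+4.63)/2 × 0.5 = 2.6075
  [7→8.5]: (4.63+2.37)/2 × 1.5 = 5.25
  Sum = 265.31 mcg/mL·h
IV tail: 2.37/0.448 = 5.290; AUC_iv,0→∞ = 265.31 + 5.290 = 270.6 mcg/mL·h
Trapezoidal AUC_0→10.75 (oral capsule):
  [0→0.5]: (0.00+30.02)/2 × 0.5 = 7.505
  [0.5→1.5]: (30.02+40.18)/2 × 1 = 35.1
  [1.5→1.75]: (40.18+38.64)/2 × 0.25 = 9.8525
  [1.75→7.75]: (38.64+3.42)/2 × 6 = 126.18
  [7.75→10.75]: (3.42+0.89)/2 × 3 = 6.465
  Sum = 185.1025 mcg/mL·h
oral capsule tail: 0.89/0.448 = 1.987; AUC_ev,0→∞ = 185.1025 + 1.987 = 187.0895 mcg/mL·h
F = (AUC_ev/D_ev)/(AUC_iv/D_iv) = (187.0895/40)/(270.6/10) = 4.6772375/27.06 = 0.1728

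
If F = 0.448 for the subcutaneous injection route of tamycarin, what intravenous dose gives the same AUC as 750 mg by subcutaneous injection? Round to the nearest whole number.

Systemic exposure from an extravascular dose = F × D_ev, so the equivalent IV dose is F × D_ev.
D_iv = F × D_ev = 0.448 × 750 = 336 mg

D_iv = 336 mg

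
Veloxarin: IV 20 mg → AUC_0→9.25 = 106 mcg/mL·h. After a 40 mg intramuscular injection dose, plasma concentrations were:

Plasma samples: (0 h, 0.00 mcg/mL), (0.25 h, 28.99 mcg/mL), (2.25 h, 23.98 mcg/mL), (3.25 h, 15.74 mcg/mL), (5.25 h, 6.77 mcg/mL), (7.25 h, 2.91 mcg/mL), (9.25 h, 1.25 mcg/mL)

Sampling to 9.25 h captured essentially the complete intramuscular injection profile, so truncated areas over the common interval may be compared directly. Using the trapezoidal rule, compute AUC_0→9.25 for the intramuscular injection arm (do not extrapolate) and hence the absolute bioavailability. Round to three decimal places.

Trapezoidal AUC_0→9.25 (intramuscular injection):
  [0→0.25]: (0.00+28.99)/2 × 0.25 = 3.62375
  [0.25→2.25]: (28.99+23.98)/2 × 2 = 52.97
  [2.25→3.25]: (23.98+15.74)/2 × 1 = 19.86
  [3.25→5.25]: (15.74+6.77)/2 × 2 = 22.51
  [5.25→7.25]: (6.77+2.91)/2 × 2 = 9.68
  [7.25→9.25]: (2.91+1.25)/2 × 2 = 4.16
  Sum = 112.80375 mcg/mL·h
F = (AUC_ev/D_ev)/(AUC_iv/D_iv) = (112.80375/40)/(106/20) = 2.82009/5.3 = 0.5321

F = 0.532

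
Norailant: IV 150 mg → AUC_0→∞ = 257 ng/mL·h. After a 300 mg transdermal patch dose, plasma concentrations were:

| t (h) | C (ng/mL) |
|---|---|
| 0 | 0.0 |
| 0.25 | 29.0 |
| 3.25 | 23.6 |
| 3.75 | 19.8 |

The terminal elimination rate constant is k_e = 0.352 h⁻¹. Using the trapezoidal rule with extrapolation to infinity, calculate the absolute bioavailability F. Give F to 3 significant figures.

F = 0.291

Trapezoidal AUC_0→3.75 (transdermal patch):
  [0→0.25]: (0.0+29.0)/2 × 0.25 = 3.625
  [0.25→3.25]: (29.0+23.6)/2 × 3 = 78.9
  [3.25→3.75]: (23.6+19.8)/2 × 0.5 = 10.85
  Sum = 93.375 ng/mL·h
Tail: C_last/k_e = 19.8/0.352 = 56.250
AUC_0→∞ (transdermal patch) = 93.375 + 56.250 = 149.625 ng/mL·h
F = (AUC_ev/D_ev)/(AUC_iv/D_iv) = (149.625/300)/(257/150) = 0.49875/1.71333 = 0.2911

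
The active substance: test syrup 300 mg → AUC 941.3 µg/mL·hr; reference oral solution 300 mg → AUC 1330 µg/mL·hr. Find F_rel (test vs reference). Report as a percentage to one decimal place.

F_rel = (AUC_test/D_test) / (AUC_ref/D_ref)
      = (941.3/300) / (1330/300)
      = 3.13767 / 4.43333 = 0.7077 = 70.77%

F_rel = 70.8%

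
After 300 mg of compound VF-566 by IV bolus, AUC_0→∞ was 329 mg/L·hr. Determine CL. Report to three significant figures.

CL = 0.912 L/hr

CL = Dose_iv / AUC_0→∞
   = 300 / 329 = 0.911854 L/hr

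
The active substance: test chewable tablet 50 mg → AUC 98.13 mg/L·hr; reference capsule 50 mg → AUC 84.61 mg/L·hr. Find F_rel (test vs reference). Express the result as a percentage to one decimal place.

F_rel = (AUC_test/D_test) / (AUC_ref/D_ref)
      = (98.13/50) / (84.61/50)
      = 1.9626 / 1.6922 = 1.1598 = 115.98%

F_rel = 116.0%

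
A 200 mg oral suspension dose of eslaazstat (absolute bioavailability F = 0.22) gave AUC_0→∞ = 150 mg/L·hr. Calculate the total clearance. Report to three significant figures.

CL = F × Dose / AUC_0→∞
   = 0.22 × 200 / 150 = 0.293333 L/hr

CL = 0.293 L/hr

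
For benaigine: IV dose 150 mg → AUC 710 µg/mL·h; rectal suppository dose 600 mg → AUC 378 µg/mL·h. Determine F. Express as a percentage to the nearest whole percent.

F = (AUC_ev / D_ev) / (AUC_iv / D_iv)
  = (378/600) / (710/150)
  = 0.63 / 4.73333 = 0.1331
  = 13.31%

F = 13%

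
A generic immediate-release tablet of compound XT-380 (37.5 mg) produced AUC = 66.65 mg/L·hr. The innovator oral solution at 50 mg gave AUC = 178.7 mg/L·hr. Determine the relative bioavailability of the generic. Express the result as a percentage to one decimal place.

F_rel = (AUC_test/D_test) / (AUC_ref/D_ref)
      = (66.65/37.5) / (178.7/50)
      = 1.77733 / 3.574 = 0.4973 = 49.73%

F_rel = 49.7%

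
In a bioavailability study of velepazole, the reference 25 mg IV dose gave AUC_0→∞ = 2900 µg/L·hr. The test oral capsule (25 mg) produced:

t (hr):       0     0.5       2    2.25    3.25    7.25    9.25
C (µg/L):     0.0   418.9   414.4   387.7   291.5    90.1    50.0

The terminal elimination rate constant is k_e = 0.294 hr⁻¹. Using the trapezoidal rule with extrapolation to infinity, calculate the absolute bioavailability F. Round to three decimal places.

Trapezoidal AUC_0→9.25 (oral capsule):
  [0→0.5]: (0.0+418.9)/2 × 0.5 = 104.725
  [0.5→2]: (418.9+414.4)/2 × 1.5 = 624.975
  [2→2.25]: (414.4+387.7)/2 × 0.25 = 100.2625
  [2.25→3.25]: (387.7+291.5)/2 × 1 = 339.6
  [3.25→7.25]: (291.5+90.1)/2 × 4 = 763.2
  [7.25→9.25]: (90.1+50.0)/2 × 2 = 140.1
  Sum = 2072.8625 µg/L·hr
Tail: C_last/k_e = 50.0/0.294 = 170.068
AUC_0→∞ (oral capsule) = 2072.8625 + 170.068 = 2242.9305 µg/L·hr
F = (AUC_ev/D_ev)/(AUC_iv/D_iv) = (2242.9305/25)/(2900/25) = 89.71722/116 = 0.7734

F = 0.773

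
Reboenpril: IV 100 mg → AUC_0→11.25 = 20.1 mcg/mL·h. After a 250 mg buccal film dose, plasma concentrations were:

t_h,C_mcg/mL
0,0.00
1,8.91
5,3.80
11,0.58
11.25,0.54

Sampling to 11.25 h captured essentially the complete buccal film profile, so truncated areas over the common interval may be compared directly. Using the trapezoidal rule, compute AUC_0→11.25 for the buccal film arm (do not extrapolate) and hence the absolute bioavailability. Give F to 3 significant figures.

Trapezoidal AUC_0→11.25 (buccal film):
  [0→1]: (0.00+8.91)/2 × 1 = 4.455
  [1→5]: (8.91+3.80)/2 × 4 = 25.42
  [5→11]: (3.80+0.58)/2 × 6 = 13.14
  [11→11.25]: (0.58+0.54)/2 × 0.25 = 0.14
  Sum = 43.155 mcg/mL·h
F = (AUC_ev/D_ev)/(AUC_iv/D_iv) = (43.155/250)/(20.1/100) = 0.17262/0.201 = 0.8588

F = 0.859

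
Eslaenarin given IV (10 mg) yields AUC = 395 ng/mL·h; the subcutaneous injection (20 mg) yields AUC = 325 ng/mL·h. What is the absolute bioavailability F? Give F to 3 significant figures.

F = 0.411

F = (AUC_ev / D_ev) / (AUC_iv / D_iv)
  = (325/20) / (395/10)
  = 16.25 / 39.5 = 0.4114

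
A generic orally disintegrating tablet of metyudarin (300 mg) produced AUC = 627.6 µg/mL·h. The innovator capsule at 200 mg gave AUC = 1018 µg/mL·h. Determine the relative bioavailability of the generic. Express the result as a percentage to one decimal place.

F_rel = (AUC_test/D_test) / (AUC_ref/D_ref)
      = (627.6/300) / (1018/200)
      = 2.092 / 5.09 = 0.4110 = 41.10%

F_rel = 41.1%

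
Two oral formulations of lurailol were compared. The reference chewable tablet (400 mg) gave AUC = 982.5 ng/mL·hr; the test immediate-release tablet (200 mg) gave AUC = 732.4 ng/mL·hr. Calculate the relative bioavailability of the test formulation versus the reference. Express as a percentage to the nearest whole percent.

F_rel = (AUC_test/D_test) / (AUC_ref/D_ref)
      = (732.4/200) / (982.5/400)
      = 3.662 / 2.45625 = 1.4909 = 149.09%

F_rel = 149%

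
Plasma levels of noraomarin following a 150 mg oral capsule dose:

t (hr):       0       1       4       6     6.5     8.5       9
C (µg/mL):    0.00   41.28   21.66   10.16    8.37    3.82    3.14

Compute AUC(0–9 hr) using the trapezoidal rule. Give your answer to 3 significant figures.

AUC = 165 µg/mL·hr

Trapezoidal AUC_0→9:
  [0→1]: (0.00+41.28)/2 × 1 = 20.64
  [1→4]: (41.28+21.66)/2 × 3 = 94.41
  [4→6]: (21.66+10.16)/2 × 2 = 31.82
  [6→6.5]: (10.16+8.37)/2 × 0.5 = 4.6325
  [6.5→8.5]: (8.37+3.82)/2 × 2 = 12.19
  [8.5→9]: (3.82+3.14)/2 × 0.5 = 1.74
  Sum = 165.4325 µg/mL·hr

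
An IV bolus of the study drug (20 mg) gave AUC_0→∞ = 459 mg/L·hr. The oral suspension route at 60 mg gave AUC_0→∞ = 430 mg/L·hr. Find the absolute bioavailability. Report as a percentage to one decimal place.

F = (AUC_ev / D_ev) / (AUC_iv / D_iv)
  = (430/60) / (459/20)
  = 7.16667 / 22.95 = 0.3123
  = 31.23%

F = 31.2%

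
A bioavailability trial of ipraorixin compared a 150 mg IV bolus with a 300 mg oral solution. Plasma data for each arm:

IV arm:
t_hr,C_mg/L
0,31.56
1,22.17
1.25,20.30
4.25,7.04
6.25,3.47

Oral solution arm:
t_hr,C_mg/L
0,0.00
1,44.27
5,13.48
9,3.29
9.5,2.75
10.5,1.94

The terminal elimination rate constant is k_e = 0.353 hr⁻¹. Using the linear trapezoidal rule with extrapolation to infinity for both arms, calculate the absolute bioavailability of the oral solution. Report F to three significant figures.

F = 0.965

Trapezoidal AUC_0→6.25 (IV):
  [0→1]: (31.56+22.17)/2 × 1 = 26.865
  [1→1.25]: (22.17+20.30)/2 × 0.25 = 5.30875
  [1.25→4.25]: (20.30+7.04)/2 × 3 = 41.01
  [4.25→6.25]: (7.04+3.47)/2 × 2 = 10.51
  Sum = 83.69375 mg/L·hr
IV tail: 3.47/0.353 = 9.830; AUC_iv,0→∞ = 83.69375 + 9.830 = 93.52375 mg/L·hr
Trapezoidal AUC_0→10.5 (oral solution):
  [0→1]: (0.00+44.27)/2 × 1 = 22.135
  [1→5]: (44.27+13.48)/2 × 4 = 115.5
  [5→9]: (13.48+3.29)/2 × 4 = 33.54
  [9→9.5]: (3.29+2.75)/2 × 0.5 = 1.51
  [9.5→10.5]: (2.75+1.94)/2 × 1 = 2.345
  Sum = 175.03 mg/L·hr
oral solution tail: 1.94/0.353 = 5.496; AUC_ev,0→∞ = 175.03 + 5.496 = 180.526 mg/L·hr
F = (AUC_ev/D_ev)/(AUC_iv/D_iv) = (180.526/300)/(93.52375/150) = 0.601753/0.623492 = 0.9651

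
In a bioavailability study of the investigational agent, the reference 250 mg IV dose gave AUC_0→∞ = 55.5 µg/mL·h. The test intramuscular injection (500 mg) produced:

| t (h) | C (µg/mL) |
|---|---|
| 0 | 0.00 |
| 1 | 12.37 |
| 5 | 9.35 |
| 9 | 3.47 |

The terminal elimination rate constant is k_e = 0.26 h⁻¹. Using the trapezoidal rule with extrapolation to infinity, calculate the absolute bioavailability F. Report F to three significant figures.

F = 0.798

Trapezoidal AUC_0→9 (intramuscular injection):
  [0→1]: (0.00+12.37)/2 × 1 = 6.185
  [1→5]: (12.37+9.35)/2 × 4 = 43.44
  [5→9]: (9.35+3.47)/2 × 4 = 25.64
  Sum = 75.265 µg/mL·h
Tail: C_last/k_e = 3.47/0.26 = 13.346
AUC_0→∞ (intramuscular injection) = 75.265 + 13.346 = 88.611 µg/mL·h
F = (AUC_ev/D_ev)/(AUC_iv/D_iv) = (88.611/500)/(55.5/250) = 0.177222/0.222 = 0.7983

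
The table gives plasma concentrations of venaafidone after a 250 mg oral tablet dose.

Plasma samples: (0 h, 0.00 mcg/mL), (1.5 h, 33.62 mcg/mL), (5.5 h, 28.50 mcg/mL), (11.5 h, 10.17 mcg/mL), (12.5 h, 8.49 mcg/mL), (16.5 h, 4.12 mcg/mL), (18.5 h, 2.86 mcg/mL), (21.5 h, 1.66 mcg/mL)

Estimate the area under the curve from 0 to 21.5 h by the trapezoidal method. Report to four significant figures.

AUC = 313.8 mcg/mL·h

Trapezoidal AUC_0→21.5:
  [0→1.5]: (0.00+33.62)/2 × 1.5 = 25.215
  [1.5→5.5]: (33.62+28.50)/2 × 4 = 124.24
  [5.5→11.5]: (28.50+10.17)/2 × 6 = 116.01
  [11.5→12.5]: (10.17+8.49)/2 × 1 = 9.33
  [12.5→16.5]: (8.49+4.12)/2 × 4 = 25.22
  [16.5→18.5]: (4.12+2.86)/2 × 2 = 6.98
  [18.5→21.5]: (2.86+1.66)/2 × 3 = 6.78
  Sum = 313.775 mcg/mL·h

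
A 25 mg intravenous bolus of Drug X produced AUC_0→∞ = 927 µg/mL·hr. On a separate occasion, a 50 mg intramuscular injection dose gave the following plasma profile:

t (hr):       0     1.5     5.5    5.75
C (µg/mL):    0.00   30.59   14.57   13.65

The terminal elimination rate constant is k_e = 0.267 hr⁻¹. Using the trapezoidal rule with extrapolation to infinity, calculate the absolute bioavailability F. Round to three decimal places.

Trapezoidal AUC_0→5.75 (intramuscular injection):
  [0→1.5]: (0.00+30.59)/2 × 1.5 = 22.9425
  [1.5→5.5]: (30.59+14.57)/2 × 4 = 90.32
  [5.5→5.75]: (14.57+13.65)/2 × 0.25 = 3.5275
  Sum = 116.79 µg/mL·hr
Tail: C_last/k_e = 13.65/0.267 = 51.124
AUC_0→∞ (intramuscular injection) = 116.79 + 51.124 = 167.914 µg/mL·hr
F = (AUC_ev/D_ev)/(AUC_iv/D_iv) = (167.914/50)/(927/25) = 3.35828/37.08 = 0.0906

F = 0.091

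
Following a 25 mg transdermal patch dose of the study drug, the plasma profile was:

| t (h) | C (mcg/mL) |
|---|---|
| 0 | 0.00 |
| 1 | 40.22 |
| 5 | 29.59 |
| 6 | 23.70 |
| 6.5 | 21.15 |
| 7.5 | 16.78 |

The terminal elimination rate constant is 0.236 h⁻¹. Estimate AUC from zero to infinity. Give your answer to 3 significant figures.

Trapezoidal AUC_0→7.5:
  [0→1]: (0.00+40.22)/2 × 1 = 20.11
  [1→5]: (40.22+29.59)/2 × 4 = 139.62
  [5→6]: (29.59+23.70)/2 × 1 = 26.645
  [6→6.5]: (23.70+21.15)/2 × 0.5 = 11.2125
  [6.5→7.5]: (21.15+16.78)/2 × 1 = 18.965
  Sum = 216.5525 mcg/mL·h
Extrapolated tail: C_last / k_e = 16.78 / 0.236 = 71.102
AUC_0→∞ = 216.5525 + 71.102 = 287.6545 mcg/mL·h

AUC = 288 mcg/mL·h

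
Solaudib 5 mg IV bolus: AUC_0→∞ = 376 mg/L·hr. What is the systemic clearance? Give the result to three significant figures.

CL = 0.0133 L/hr

CL = Dose_iv / AUC_0→∞
   = 5 / 376 = 0.0132979 L/hr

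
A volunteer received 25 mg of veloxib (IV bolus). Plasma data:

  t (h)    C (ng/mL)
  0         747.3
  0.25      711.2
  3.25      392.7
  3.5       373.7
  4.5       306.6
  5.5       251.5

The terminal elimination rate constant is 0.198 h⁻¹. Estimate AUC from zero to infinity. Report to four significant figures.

Trapezoidal AUC_0→5.5:
  [0→0.25]: (747.3+711.2)/2 × 0.25 = 182.3125
  [0.25→3.25]: (711.2+392.7)/2 × 3 = 1655.85
  [3.25→3.5]: (392.7+373.7)/2 × 0.25 = 95.8
  [3.5→4.5]: (373.7+306.6)/2 × 1 = 340.15
  [4.5→5.5]: (306.6+251.5)/2 × 1 = 279.05
  Sum = 2553.1625 ng/mL·h
Extrapolated tail: C_last / k_e = 251.5 / 0.198 = 1270.202
AUC_0→∞ = 2553.1625 + 1270.202 = 3823.3645 ng/mL·h

AUC = 3823 ng/mL·h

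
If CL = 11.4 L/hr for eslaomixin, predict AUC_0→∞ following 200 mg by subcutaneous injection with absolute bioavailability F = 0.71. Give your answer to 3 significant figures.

AUC = 12.5 mg/L·hr

AUC_0→∞ = F × Dose / CL
        = 0.71 × 200 / 11.4 = 12.4561 mg/L·hr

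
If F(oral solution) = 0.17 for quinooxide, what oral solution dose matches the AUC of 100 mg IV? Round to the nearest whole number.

D_oral = 588 mg

For equal systemic exposure: F × D_ev = D_iv
D_ev = D_iv / F = 100 / 0.17 = 588.235 mg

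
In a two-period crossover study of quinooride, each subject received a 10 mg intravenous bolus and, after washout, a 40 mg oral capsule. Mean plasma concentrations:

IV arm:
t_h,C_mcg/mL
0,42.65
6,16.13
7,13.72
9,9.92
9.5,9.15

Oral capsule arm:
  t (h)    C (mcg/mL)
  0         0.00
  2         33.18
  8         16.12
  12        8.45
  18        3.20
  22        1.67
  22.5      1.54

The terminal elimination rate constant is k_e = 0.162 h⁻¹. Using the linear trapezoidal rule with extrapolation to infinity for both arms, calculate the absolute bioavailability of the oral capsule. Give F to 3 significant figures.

F = 0.258

Trapezoidal AUC_0→9.5 (IV):
  [0→6]: (42.65+16.13)/2 × 6 = 176.34
  [6→7]: (16.13+13.72)/2 × 1 = 14.925
  [7→9]: (13.72+9.92)/2 × 2 = 23.64
  [9→9.5]: (9.92+9.15)/2 × 0.5 = 4.7675
  Sum = 219.6725 mcg/mL·h
IV tail: 9.15/0.162 = 56.481; AUC_iv,0→∞ = 219.6725 + 56.481 = 276.1535 mcg/mL·h
Trapezoidal AUC_0→22.5 (oral capsule):
  [0→2]: (0.00+33.18)/2 × 2 = 33.18
  [2→8]: (33.18+16.12)/2 × 6 = 147.9
  [8→12]: (16.12+8.45)/2 × 4 = 49.14
  [12→18]: (8.45+3.20)/2 × 6 = 34.95
  [18→22]: (3.20+1.67)/2 × 4 = 9.74
  [22→22.5]: (1.67+1.54)/2 × 0.5 = 0.8025
  Sum = 275.7125 mcg/mL·h
oral capsule tail: 1.54/0.162 = 9.506; AUC_ev,0→∞ = 275.7125 + 9.506 = 285.2185 mcg/mL·h
F = (AUC_ev/D_ev)/(AUC_iv/D_iv) = (285.2185/40)/(276.1535/10) = 7.1304625/27.61535 = 0.2582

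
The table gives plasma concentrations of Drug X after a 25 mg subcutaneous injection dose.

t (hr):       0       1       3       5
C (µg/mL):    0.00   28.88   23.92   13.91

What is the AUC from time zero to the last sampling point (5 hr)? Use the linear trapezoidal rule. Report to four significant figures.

AUC = 105.1 µg/mL·hr

Trapezoidal AUC_0→5:
  [0→1]: (0.00+28.88)/2 × 1 = 14.44
  [1→3]: (28.88+23.92)/2 × 2 = 52.8
  [3→5]: (23.92+13.91)/2 × 2 = 37.83
  Sum = 105.07 µg/mL·hr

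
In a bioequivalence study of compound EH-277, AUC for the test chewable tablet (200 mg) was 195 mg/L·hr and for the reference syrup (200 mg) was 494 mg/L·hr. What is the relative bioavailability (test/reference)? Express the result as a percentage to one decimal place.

F_rel = 39.5%

F_rel = (AUC_test/D_test) / (AUC_ref/D_ref)
      = (195/200) / (494/200)
      = 0.975 / 2.47 = 0.3947 = 39.47%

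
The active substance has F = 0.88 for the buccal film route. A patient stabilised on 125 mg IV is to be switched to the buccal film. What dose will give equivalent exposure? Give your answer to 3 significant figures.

D_buccal = 142 mg

For equal systemic exposure: F × D_ev = D_iv
D_ev = D_iv / F = 125 / 0.88 = 142.045 mg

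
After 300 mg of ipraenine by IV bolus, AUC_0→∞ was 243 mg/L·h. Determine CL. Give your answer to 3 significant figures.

CL = Dose_iv / AUC_0→∞
   = 300 / 243 = 1.23457 L/h

CL = 1.23 L/h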